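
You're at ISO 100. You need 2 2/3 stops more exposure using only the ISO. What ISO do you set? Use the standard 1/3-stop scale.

ISO 640

ISO: 100 → 125 → 160 → 200 → 250 → 320 → 400 → 500 → 640 — 2 2/3 stops raised (brighter).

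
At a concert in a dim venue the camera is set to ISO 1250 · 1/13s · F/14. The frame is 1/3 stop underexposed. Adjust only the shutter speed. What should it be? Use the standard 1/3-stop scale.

Underexposed by 1/3 stop → need 1/3 stop brighter.
Shutter speed: 1/13 → 1/10.

1/10s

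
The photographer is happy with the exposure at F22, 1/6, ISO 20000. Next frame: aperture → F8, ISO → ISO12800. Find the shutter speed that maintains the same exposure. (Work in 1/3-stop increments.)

Aperture: f/22 → f/20 → f/18 → f/16 → f/14 → f/13 → f/11 → f/10 → f/9 → f/8 — 3 stops wider (brighter).
ISO: 20000 → 16000 → 12800 — 2/3 stop dropped (darker).
Net change so far: 2 1/3 stops brighter. Offset with the shutter speed: 1/6 → 1/8 → 1/10 → 1/13 → 1/15 → 1/20 → 1/25 → 1/30.

1/30s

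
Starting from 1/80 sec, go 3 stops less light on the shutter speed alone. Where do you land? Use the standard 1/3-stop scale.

1/640s

Shutter speed: 1/80 → 1/100 → 1/125 → 1/160 → 1/200 → 1/250 → 1/320 → 1/400 → 1/500 → 1/640 — 3 stops faster (darker).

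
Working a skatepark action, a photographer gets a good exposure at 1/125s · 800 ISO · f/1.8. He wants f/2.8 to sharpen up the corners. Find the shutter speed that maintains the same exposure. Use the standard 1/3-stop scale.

Aperture: f/1.8 → f/2 → f/2.2 → f/2.5 → f/2.8 — 1 1/3 stops stopped down (darker).
Need 1 1/3 stops brighter from the shutter speed: 1/125 → 1/100 → 1/80 → 1/60 → 1/50.

1/50s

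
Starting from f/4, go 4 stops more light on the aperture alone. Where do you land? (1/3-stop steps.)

f/1.0

Aperture: f/4 → f/3.5 → f/3.2 → f/2.8 → f/2.5 → f/2.2 → f/2 → f/1.8 → f/1.6 → f/1.4 → f/1.2 → f/1.1 → f/1.0 — 4 stops wider (brighter).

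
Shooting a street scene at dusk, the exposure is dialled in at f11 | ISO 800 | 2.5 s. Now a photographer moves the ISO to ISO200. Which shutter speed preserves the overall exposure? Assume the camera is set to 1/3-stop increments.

10 s

ISO: 800 → 640 → 500 → 400 → 320 → 250 → 200 — 2 stops dropped (darker).
Need 2 stops brighter from the shutter speed: 2.5 → 3.2 → 4 → 5 → 6 → 8 → 10.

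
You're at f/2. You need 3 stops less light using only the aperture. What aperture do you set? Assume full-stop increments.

f/5.6

Aperture: f/2 → f/2.8 → f/4 → f/5.6 — 3 stops stopped down (darker).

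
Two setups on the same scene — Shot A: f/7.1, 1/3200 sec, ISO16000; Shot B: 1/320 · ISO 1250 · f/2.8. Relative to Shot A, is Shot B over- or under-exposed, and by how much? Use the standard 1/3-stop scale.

2 1/3 stops brighter

Aperture: f/7.1 → f/6.3 → f/5.6 → f/5 → f/4.5 → f/4 → f/3.5 → f/3.2 → f/2.8 — 2 2/3 stops larger aperture (brighter).
Shutter speed: 1/3200 → 1/2500 → 1/2000 → 1/1600 → 1/1250 → 1/1000 → 1/800 → 1/640 → 1/500 → 1/400 → 1/320 — 3 1/3 stops longer (brighter).
ISO: 16000 → 12800 → 10000 → 8000 → 6400 → 5000 → 4000 → 3200 → 2500 → 2000 → 1600 → 1250 — 3 2/3 stops lower (darker).
Net: +2 2/3 +3 1/3 −3 2/3 = +2 1/3 stops.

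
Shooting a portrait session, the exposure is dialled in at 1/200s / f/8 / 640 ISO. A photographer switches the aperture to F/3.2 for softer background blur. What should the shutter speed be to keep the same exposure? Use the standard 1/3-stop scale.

1/1250s

Aperture: f/8 → f/7.1 → f/6.3 → f/5.6 → f/5 → f/4.5 → f/4 → f/3.5 → f/3.2 — 2 2/3 stops larger aperture (brighter).
Need 2 2/3 stops darker from the shutter speed: 1/200 → 1/250 → 1/320 → 1/400 → 1/500 → 1/640 → 1/800 → 1/1000 → 1/1250.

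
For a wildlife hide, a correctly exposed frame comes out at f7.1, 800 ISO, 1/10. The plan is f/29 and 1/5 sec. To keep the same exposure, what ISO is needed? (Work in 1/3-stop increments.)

ISO 6400

Aperture: f/7.1 → f/8 → f/9 → f/10 → f/11 → f/13 → f/14 → f/16 → f/18 → f/20 → f/22 → f/25 → f/29 — 4 stops narrower (darker).
Shutter speed: 1/10 → 1/8 → 1/6 → 1/5 — 1 stop slower (brighter).
Net change so far: 3 stops darker. Offset with the ISO: 800 → 1000 → 1250 → 1600 → 2000 → 2500 → 3200 → 4000 → 5000 → 6400.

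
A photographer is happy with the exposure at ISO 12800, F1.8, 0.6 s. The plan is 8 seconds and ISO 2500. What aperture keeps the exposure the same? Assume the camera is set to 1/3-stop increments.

f/2.8

Shutter speed: 0.6 → 0.8 → 1 → 1.3 → 1.6 → 2 → 2.5 → 3.2 → 4 → 5 → 6 → 8 — 3 2/3 stops slower (brighter).
ISO: 12800 → 10000 → 8000 → 6400 → 5000 → 4000 → 3200 → 2500 — 2 1/3 stops dropped (darker).
Net change so far: 1 1/3 stops brighter. Offset with the aperture: f/1.8 → f/2 → f/2.2 → f/2.5 → f/2.8.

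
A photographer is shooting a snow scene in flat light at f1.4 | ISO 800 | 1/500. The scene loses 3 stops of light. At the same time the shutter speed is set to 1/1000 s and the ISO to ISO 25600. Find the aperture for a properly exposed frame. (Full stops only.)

Scene light: 3 stops darker.
Shutter speed: 1/500 → 1/1000 — 1 stop faster (darker).
ISO: 800 → 1600 → 3200 → 6400 → 12800 → 25600 — 5 stops raised (brighter).
Net so far: 1 stop brighter. Aperture: f/1.4 → f/2.

f/2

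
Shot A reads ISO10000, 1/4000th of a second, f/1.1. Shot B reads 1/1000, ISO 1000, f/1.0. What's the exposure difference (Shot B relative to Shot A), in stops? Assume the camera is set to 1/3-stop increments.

Aperture: f/1.1 → f/1.0 — 1/3 stop opened up (brighter).
Shutter speed: 1/4000 → 1/3200 → 1/2500 → 1/2000 → 1/1600 → 1/1250 → 1/1000 — 2 stops slower (brighter).
ISO: 10000 → 8000 → 6400 → 5000 → 4000 → 3200 → 2500 → 2000 → 1600 → 1250 → 1000 — 3 1/3 stops lower (darker).
Net: +1/3 +2 −3 1/3 = −1 stop.

1 stop darker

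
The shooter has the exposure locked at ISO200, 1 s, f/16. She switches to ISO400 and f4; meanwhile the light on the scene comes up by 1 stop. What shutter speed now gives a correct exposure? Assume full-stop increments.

Scene light: 1 stop brighter.
ISO: 200 → 400 — 1 stop higher (brighter).
Aperture: f/16 → f/11 → f/8 → f/5.6 → f/4 — 4 stops larger aperture (brighter).
Net so far: 6 stops brighter. Shutter speed: 1 → 1/2 → 1/4 → 1/8 → 1/15 → 1/30 → 1/60.

1/60s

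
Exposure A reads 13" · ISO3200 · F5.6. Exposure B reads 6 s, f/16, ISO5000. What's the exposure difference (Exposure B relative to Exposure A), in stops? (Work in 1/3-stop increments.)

3 1/3 stops darker

Aperture: f/5.6 → f/6.3 → f/7.1 → f/8 → f/9 → f/10 → f/11 → f/13 → f/14 → f/16 — 3 stops smaller aperture (darker).
Shutter speed: 13 → 10 → 8 → 6 — 1 stop shorter (darker).
ISO: 3200 → 4000 → 5000 — 2/3 stop raised (brighter).
Net: −3 −1 +2/3 = −3 1/3 stops.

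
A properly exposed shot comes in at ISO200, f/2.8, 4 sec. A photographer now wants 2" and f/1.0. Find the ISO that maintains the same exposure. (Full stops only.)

ISO 50

Shutter speed: 4 → 2 — 1 stop faster (darker).
Aperture: f/2.8 → f/2 → f/1.4 → f/1.0 — 3 stops opened up (brighter).
Net change so far: 2 stops brighter. Offset with the ISO: 200 → 100 → 50.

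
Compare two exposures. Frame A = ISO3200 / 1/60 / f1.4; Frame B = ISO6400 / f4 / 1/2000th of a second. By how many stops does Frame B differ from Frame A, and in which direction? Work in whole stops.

7 stops darker

Aperture: f/1.4 → f/2 → f/2.8 → f/4 — 3 stops smaller aperture (darker).
Shutter speed: 1/60 → 1/125 → 1/250 → 1/500 → 1/1000 → 1/2000 — 5 stops faster (darker).
ISO: 3200 → 6400 — 1 stop higher (brighter).
Net: −3 −5 +1 = −7 stops.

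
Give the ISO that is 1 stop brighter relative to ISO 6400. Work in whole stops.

ISO: 6400 → 12800 — 1 stop raised (brighter).

ISO 12800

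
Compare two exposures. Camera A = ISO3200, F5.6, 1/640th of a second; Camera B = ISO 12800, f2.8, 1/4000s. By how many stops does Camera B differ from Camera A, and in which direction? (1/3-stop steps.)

1 1/3 stops brighter

Aperture: f/5.6 → f/5 → f/4.5 → f/4 → f/3.5 → f/3.2 → f/2.8 — 2 stops opened up (brighter).
Shutter speed: 1/640 → 1/800 → 1/1000 → 1/1250 → 1/1600 → 1/2000 → 1/2500 → 1/3200 → 1/4000 — 2 2/3 stops faster (darker).
ISO: 3200 → 4000 → 5000 → 6400 → 8000 → 10000 → 12800 — 2 stops higher (brighter).
Net: +2 −2 2/3 +2 = +1 1/3 stops.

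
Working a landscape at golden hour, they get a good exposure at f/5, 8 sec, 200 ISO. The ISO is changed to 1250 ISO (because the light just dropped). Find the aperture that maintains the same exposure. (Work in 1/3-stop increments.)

f/13

ISO: 200 → 250 → 320 → 400 → 500 → 640 → 800 → 1000 → 1250 — 2 2/3 stops higher (brighter).
Need 2 2/3 stops darker from the aperture: f/5 → f/5.6 → f/6.3 → f/7.1 → f/8 → f/9 → f/10 → f/11 → f/13.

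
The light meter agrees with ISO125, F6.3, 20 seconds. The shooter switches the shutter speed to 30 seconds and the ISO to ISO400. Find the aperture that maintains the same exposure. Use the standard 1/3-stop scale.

f/14

Shutter speed: 20 → 25 → 30 — 2/3 stop longer (brighter).
ISO: 125 → 160 → 200 → 250 → 320 → 400 — 1 2/3 stops raised (brighter).
Net change so far: 2 1/3 stops brighter. Offset with the aperture: f/6.3 → f/7.1 → f/8 → f/9 → f/10 → f/11 → f/13 → f/14.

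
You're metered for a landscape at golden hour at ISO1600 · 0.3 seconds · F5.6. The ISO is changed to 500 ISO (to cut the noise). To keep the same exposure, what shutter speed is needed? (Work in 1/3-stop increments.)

ISO: 1600 → 1250 → 1000 → 800 → 640 → 500 — 1 2/3 stops lower (darker).
Need 1 2/3 stops brighter from the shutter speed: 0.3 → 0.4 → 0.5 → 0.6 → 0.8 → 1.

1 s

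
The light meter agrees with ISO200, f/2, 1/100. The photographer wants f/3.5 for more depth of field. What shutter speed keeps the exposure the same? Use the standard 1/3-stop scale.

Aperture: f/2 → f/2.2 → f/2.5 → f/2.8 → f/3.2 → f/3.5 — 1 2/3 stops stopped down (darker).
Need 1 2/3 stops brighter from the shutter speed: 1/100 → 1/80 → 1/60 → 1/50 → 1/40 → 1/30.

1/30s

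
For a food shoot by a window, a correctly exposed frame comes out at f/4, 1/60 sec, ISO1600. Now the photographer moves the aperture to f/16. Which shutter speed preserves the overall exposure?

1/4s

Aperture: f/4 → f/5.6 → f/8 → f/11 → f/16 — 4 stops stopped down (darker).
Need 4 stops brighter from the shutter speed: 1/60 → 1/30 → 1/15 → 1/8 → 1/4.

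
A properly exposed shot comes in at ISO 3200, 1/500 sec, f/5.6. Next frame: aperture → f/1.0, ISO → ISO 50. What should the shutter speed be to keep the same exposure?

1/250s

Aperture: f/5.6 → f/4 → f/2.8 → f/2 → f/1.4 → f/1.0 — 5 stops wider (brighter).
ISO: 3200 → 1600 → 800 → 400 → 200 → 100 → 50 — 6 stops dropped (darker).
Net change so far: 1 stop darker. Offset with the shutter speed: 1/500 → 1/250.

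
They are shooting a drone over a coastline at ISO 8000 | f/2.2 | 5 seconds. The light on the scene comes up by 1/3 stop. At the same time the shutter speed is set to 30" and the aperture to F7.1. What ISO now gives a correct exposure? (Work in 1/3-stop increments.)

ISO 10000

Scene light: 1/3 stop brighter.
Shutter speed: 5 → 6 → 8 → 10 → 13 → 15 → 20 → 25 → 30 — 2 2/3 stops slower (brighter).
Aperture: f/2.2 → f/2.5 → f/2.8 → f/3.2 → f/3.5 → f/4 → f/4.5 → f/5 → f/5.6 → f/6.3 → f/7.1 — 3 1/3 stops narrower (darker).
Net so far: 1/3 stop darker. ISO: 8000 → 10000.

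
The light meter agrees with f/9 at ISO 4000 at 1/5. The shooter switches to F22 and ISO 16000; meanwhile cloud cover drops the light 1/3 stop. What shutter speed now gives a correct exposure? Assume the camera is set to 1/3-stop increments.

Scene light: 1/3 stop darker.
Aperture: f/9 → f/10 → f/11 → f/13 → f/14 → f/16 → f/18 → f/20 → f/22 — 2 2/3 stops stopped down (darker).
ISO: 4000 → 5000 → 6400 → 8000 → 10000 → 12800 → 16000 — 2 stops raised (brighter).
Net so far: 1 stop darker. Shutter speed: 1/5 → 1/4 → 0.3 → 0.4.

0.4 s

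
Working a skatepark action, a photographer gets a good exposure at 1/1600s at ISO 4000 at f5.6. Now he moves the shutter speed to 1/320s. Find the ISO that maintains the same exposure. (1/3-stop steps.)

ISO 800

Shutter speed: 1/1600 → 1/1250 → 1/1000 → 1/800 → 1/640 → 1/500 → 1/400 → 1/320 — 2 1/3 stops slower (brighter).
Need 2 1/3 stops darker from the ISO: 4000 → 3200 → 2500 → 2000 → 1600 → 1250 → 1000 → 800.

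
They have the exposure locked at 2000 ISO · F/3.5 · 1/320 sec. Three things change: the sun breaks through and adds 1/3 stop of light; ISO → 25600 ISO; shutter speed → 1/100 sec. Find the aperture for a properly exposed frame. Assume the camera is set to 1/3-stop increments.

Scene light: 1/3 stop brighter.
ISO: 2000 → 2500 → 3200 → 4000 → 5000 → 6400 → 8000 → 10000 → 12800 → 16000 → 20000 → 25600 — 3 2/3 stops raised (brighter).
Shutter speed: 1/320 → 1/250 → 1/200 → 1/160 → 1/125 → 1/100 — 1 2/3 stops slower (brighter).
Net so far: 5 2/3 stops brighter. Aperture: f/3.5 → f/4 → f/4.5 → f/5 → f/5.6 → f/6.3 → f/7.1 → f/8 → f/9 → f/10 → f/11 → f/13 → f/14 → f/16 → f/18 → f/20 → f/22 → f/25.

f/25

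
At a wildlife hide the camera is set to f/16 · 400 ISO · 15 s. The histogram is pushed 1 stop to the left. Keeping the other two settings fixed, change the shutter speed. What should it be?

Underexposed by 1 stop → need 1 stop brighter.
Shutter speed: 15 → 30.

30 s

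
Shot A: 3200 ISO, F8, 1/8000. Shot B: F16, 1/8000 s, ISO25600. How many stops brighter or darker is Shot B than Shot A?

1 stop brighter

Aperture: f/8 → f/11 → f/16 — 2 stops stopped down (darker).
Shutter speed: unchanged.
ISO: 3200 → 6400 → 12800 → 25600 — 3 stops raised (brighter).
Net: −2 +3 = +1 stop.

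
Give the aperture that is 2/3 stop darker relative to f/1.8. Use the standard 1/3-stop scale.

Aperture: f/1.8 → f/2 → f/2.2 — 2/3 stop smaller aperture (darker).

f/2.2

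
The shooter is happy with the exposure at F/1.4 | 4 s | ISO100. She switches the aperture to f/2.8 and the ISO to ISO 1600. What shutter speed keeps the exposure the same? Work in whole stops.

Aperture: f/1.4 → f/2 → f/2.8 — 2 stops smaller aperture (darker).
ISO: 100 → 200 → 400 → 800 → 1600 — 4 stops higher (brighter).
Net change so far: 2 stops brighter. Offset with the shutter speed: 4 → 2 → 1.

1 s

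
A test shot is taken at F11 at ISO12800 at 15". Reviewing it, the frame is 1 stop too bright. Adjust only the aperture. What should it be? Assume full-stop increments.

Overexposed by 1 stop → need 1 stop darker.
Aperture: f/11 → f/16.

f/16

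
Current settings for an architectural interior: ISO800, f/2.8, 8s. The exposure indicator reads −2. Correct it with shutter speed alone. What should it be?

Underexposed by 2 stops → need 2 stops brighter.
Shutter speed: 8 → 15 → 30.

30 s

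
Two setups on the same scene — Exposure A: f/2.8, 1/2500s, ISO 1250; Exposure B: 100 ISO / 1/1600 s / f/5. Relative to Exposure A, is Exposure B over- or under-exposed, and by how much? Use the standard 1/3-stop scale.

4 2/3 stops darker

Aperture: f/2.8 → f/3.2 → f/3.5 → f/4 → f/4.5 → f/5 — 1 2/3 stops stopped down (darker).
Shutter speed: 1/2500 → 1/2000 → 1/1600 — 2/3 stop longer (brighter).
ISO: 1250 → 1000 → 800 → 640 → 500 → 400 → 320 → 250 → 200 → 160 → 125 → 100 — 3 2/3 stops lower (darker).
Net: −1 2/3 +2/3 −3 2/3 = −4 2/3 stops.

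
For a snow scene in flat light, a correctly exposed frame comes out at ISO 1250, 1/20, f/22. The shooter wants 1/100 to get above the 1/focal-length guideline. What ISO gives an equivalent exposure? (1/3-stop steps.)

ISO 6400

Shutter speed: 1/20 → 1/25 → 1/30 → 1/40 → 1/50 → 1/60 → 1/80 → 1/100 — 2 1/3 stops shorter (darker).
Need 2 1/3 stops brighter from the ISO: 1250 → 1600 → 2000 → 2500 → 3200 → 4000 → 5000 → 6400.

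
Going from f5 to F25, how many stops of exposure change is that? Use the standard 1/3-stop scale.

4 2/3 stops

f/5 → f/5.6 → f/6.3 → f/7.1 → f/8 → f/9 → f/10 → f/11 → f/13 → f/14 → f/16 → f/18 → f/20 → f/22 → f/25 — count the steps: 14 third-stops = 4 2/3 stops.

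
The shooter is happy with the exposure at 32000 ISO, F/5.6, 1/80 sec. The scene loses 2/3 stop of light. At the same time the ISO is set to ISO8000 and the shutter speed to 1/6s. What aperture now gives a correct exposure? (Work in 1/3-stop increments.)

Scene light: 2/3 stop darker.
ISO: 32000 → 25600 → 20000 → 16000 → 12800 → 10000 → 8000 — 2 stops dropped (darker).
Shutter speed: 1/80 → 1/60 → 1/50 → 1/40 → 1/30 → 1/25 → 1/20 → 1/15 → 1/13 → 1/10 → 1/8 → 1/6 — 3 2/3 stops longer (brighter).
Net so far: 1 stop brighter. Aperture: f/5.6 → f/6.3 → f/7.1 → f/8.

f/8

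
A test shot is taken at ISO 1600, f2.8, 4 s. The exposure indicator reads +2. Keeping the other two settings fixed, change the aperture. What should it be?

Overexposed by 2 stops → need 2 stops darker.
Aperture: f/2.8 → f/4 → f/5.6.

f/5.6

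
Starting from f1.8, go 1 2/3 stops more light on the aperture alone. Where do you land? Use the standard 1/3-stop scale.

f/1.0

Aperture: f/1.8 → f/1.6 → f/1.4 → f/1.2 → f/1.1 → f/1.0 — 1 2/3 stops opened up (brighter).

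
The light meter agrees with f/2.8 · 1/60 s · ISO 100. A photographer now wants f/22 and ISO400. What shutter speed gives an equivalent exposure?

Aperture: f/2.8 → f/4 → f/5.6 → f/8 → f/11 → f/16 → f/22 — 6 stops stopped down (darker).
ISO: 100 → 200 → 400 — 2 stops higher (brighter).
Net change so far: 4 stops darker. Offset with the shutter speed: 1/60 → 1/30 → 1/15 → 1/8 → 1/4.

1/4s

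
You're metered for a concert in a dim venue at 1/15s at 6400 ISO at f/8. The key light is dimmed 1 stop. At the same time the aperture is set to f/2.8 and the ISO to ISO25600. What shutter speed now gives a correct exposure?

1/250s

Scene light: 1 stop darker.
Aperture: f/8 → f/5.6 → f/4 → f/2.8 — 3 stops wider (brighter).
ISO: 6400 → 12800 → 25600 — 2 stops higher (brighter).
Net so far: 4 stops brighter. Shutter speed: 1/15 → 1/30 → 1/60 → 1/125 → 1/250.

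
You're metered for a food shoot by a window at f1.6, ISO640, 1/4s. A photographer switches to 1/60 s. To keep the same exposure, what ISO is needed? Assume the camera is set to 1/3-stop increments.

ISO 10000

Shutter speed: 1/4 → 1/5 → 1/6 → 1/8 → 1/10 → 1/13 → 1/15 → 1/20 → 1/25 → 1/30 → 1/40 → 1/50 → 1/60 — 4 stops shorter (darker).
Need 4 stops brighter from the ISO: 640 → 800 → 1000 → 1250 → 1600 → 2000 → 2500 → 3200 → 4000 → 5000 → 6400 → 8000 → 10000.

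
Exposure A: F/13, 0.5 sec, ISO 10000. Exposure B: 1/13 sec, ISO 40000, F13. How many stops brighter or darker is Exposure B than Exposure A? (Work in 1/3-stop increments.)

2/3 stop darker

Aperture: unchanged.
Shutter speed: 0.5 → 0.4 → 0.3 → 1/4 → 1/5 → 1/6 → 1/8 → 1/10 → 1/13 — 2 2/3 stops faster (darker).
ISO: 10000 → 12800 → 16000 → 20000 → 25600 → 32000 → 40000 — 2 stops raised (brighter).
Net: −2 2/3 +2 = −2/3 stops.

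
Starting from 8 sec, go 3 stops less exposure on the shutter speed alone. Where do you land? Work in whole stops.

Shutter speed: 8 → 4 → 2 → 1 — 3 stops shorter (darker).

1 s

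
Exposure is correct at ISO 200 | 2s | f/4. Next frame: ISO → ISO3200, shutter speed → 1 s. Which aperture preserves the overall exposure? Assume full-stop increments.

f/11

ISO: 200 → 400 → 800 → 1600 → 3200 — 4 stops higher (brighter).
Shutter speed: 2 → 1 — 1 stop shorter (darker).
Net change so far: 3 stops brighter. Offset with the aperture: f/4 → f/5.6 → f/8 → f/11.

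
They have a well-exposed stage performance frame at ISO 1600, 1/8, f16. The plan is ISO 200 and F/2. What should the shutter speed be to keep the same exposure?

ISO: 1600 → 800 → 400 → 200 — 3 stops lower (darker).
Aperture: f/16 → f/11 → f/8 → f/5.6 → f/4 → f/2.8 → f/2 — 6 stops wider (brighter).
Net change so far: 3 stops brighter. Offset with the shutter speed: 1/8 → 1/15 → 1/30 → 1/60.

1/60s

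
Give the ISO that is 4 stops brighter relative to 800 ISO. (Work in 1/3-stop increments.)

ISO 12800

ISO: 800 → 1000 → 1250 → 1600 → 2000 → 2500 → 3200 → 4000 → 5000 → 6400 → 8000 → 10000 → 12800 — 4 stops raised (brighter).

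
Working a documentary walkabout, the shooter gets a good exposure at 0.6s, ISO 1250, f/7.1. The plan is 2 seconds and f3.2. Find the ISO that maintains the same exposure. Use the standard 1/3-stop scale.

ISO 80

Shutter speed: 0.6 → 0.8 → 1 → 1.3 → 1.6 → 2 — 1 2/3 stops slower (brighter).
Aperture: f/7.1 → f/6.3 → f/5.6 → f/5 → f/4.5 → f/4 → f/3.5 → f/3.2 — 2 1/3 stops wider (brighter).
Net change so far: 4 stops brighter. Offset with the ISO: 1250 → 1000 → 800 → 640 → 500 → 400 → 320 → 250 → 200 → 160 → 125 → 100 → 80.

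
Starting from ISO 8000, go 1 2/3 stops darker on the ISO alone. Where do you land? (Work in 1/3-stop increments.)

ISO: 8000 → 6400 → 5000 → 4000 → 3200 → 2500 — 1 2/3 stops dropped (darker).

ISO 2500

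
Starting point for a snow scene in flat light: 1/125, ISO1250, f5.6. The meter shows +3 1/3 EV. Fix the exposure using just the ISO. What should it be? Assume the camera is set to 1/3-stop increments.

Overexposed by 3 1/3 stops → need 3 1/3 stops darker.
ISO: 1250 → 1000 → 800 → 640 → 500 → 400 → 320 → 250 → 200 → 160 → 125.

ISO 125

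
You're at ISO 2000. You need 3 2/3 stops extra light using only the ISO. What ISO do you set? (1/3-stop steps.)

ISO: 2000 → 2500 → 3200 → 4000 → 5000 → 6400 → 8000 → 10000 → 12800 → 16000 → 20000 → 25600 — 3 2/3 stops raised (brighter).

ISO 25600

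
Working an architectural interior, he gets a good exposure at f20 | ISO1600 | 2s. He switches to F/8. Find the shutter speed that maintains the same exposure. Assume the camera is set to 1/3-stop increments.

0.3 s

Aperture: f/20 → f/18 → f/16 → f/14 → f/13 → f/11 → f/10 → f/9 → f/8 — 2 2/3 stops wider (brighter).
Need 2 2/3 stops darker from the shutter speed: 2 → 1.6 → 1.3 → 1 → 0.8 → 0.6 → 0.5 → 0.4 → 0.3.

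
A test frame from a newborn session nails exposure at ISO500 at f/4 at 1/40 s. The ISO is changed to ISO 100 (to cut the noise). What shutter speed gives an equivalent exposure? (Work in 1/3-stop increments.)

ISO: 500 → 400 → 320 → 250 → 200 → 160 → 125 → 100 — 2 1/3 stops dropped (darker).
Need 2 1/3 stops brighter from the shutter speed: 1/40 → 1/30 → 1/25 → 1/20 → 1/15 → 1/13 → 1/10 → 1/8.

1/8s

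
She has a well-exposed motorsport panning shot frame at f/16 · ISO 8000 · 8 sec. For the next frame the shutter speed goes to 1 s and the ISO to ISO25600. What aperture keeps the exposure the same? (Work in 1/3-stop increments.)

Shutter speed: 8 → 6 → 5 → 4 → 3.2 → 2.5 → 2 → 1.6 → 1.3 → 1 — 3 stops shorter (darker).
ISO: 8000 → 10000 → 12800 → 16000 → 20000 → 25600 — 1 2/3 stops raised (brighter).
Net change so far: 1 1/3 stops darker. Offset with the aperture: f/16 → f/14 → f/13 → f/11 → f/10.

f/10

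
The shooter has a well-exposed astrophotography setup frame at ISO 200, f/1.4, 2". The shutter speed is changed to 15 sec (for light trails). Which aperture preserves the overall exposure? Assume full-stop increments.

f/4

Shutter speed: 2 → 4 → 8 → 15 — 3 stops slower (brighter).
Need 3 stops darker from the aperture: f/1.4 → f/2 → f/2.8 → f/4.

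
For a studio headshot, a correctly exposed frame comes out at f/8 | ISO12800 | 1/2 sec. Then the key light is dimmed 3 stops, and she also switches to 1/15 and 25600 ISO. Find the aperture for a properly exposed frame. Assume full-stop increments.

Scene light: 3 stops darker.
Shutter speed: 1/2 → 1/4 → 1/8 → 1/15 — 3 stops shorter (darker).
ISO: 12800 → 25600 — 1 stop higher (brighter).
Net so far: 5 stops darker. Aperture: f/8 → f/5.6 → f/4 → f/2.8 → f/2 → f/1.4.

f/1.4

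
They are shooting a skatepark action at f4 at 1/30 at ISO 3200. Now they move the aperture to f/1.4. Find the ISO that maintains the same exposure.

Aperture: f/4 → f/2.8 → f/2 → f/1.4 — 3 stops opened up (brighter).
Need 3 stops darker from the ISO: 3200 → 1600 → 800 → 400.

ISO 400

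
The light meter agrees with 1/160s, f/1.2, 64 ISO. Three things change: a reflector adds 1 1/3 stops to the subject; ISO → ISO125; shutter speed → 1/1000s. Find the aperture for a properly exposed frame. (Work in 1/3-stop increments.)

Scene light: 1 1/3 stops brighter.
ISO: 64 → 80 → 100 → 125 — 1 stop raised (brighter).
Shutter speed: 1/160 → 1/200 → 1/250 → 1/320 → 1/400 → 1/500 → 1/640 → 1/800 → 1/1000 — 2 2/3 stops shorter (darker).
Net so far: 1/3 stop darker. Aperture: f/1.2 → f/1.1.

f/1.1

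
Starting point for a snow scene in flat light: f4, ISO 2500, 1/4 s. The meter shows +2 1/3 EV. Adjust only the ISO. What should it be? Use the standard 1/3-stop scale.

ISO 500

Overexposed by 2 1/3 stops → need 2 1/3 stops darker.
ISO: 2500 → 2000 → 1600 → 1250 → 1000 → 800 → 640 → 500.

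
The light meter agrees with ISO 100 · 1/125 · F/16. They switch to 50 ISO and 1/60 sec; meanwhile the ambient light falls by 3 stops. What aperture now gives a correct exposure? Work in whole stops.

f/5.6

Scene light: 3 stops darker.
ISO: 100 → 50 — 1 stop lower (darker).
Shutter speed: 1/125 → 1/60 — 1 stop slower (brighter).
Net so far: 3 stops darker. Aperture: f/16 → f/11 → f/8 → f/5.6.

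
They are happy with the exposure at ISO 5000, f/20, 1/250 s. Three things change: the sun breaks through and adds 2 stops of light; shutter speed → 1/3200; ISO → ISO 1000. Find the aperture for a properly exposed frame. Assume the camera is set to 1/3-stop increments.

Scene light: 2 stops brighter.
Shutter speed: 1/250 → 1/320 → 1/400 → 1/500 → 1/640 → 1/800 → 1/1000 → 1/1250 → 1/1600 → 1/2000 → 1/2500 → 1/3200 — 3 2/3 stops shorter (darker).
ISO: 5000 → 4000 → 3200 → 2500 → 2000 → 1600 → 1250 → 1000 — 2 1/3 stops lower (darker).
Net so far: 4 stops darker. Aperture: f/20 → f/18 → f/16 → f/14 → f/13 → f/11 → f/10 → f/9 → f/8 → f/7.1 → f/6.3 → f/5.6 → f/5.

f/5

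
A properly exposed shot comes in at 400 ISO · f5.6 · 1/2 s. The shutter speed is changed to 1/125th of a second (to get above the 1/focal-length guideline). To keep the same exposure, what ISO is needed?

ISO 25600

Shutter speed: 1/2 → 1/4 → 1/8 → 1/15 → 1/30 → 1/60 → 1/125 — 6 stops faster (darker).
Need 6 stops brighter from the ISO: 400 → 800 → 1600 → 3200 → 6400 → 12800 → 25600.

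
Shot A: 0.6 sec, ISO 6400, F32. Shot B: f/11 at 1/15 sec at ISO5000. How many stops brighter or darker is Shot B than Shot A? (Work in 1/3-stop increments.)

2/3 stop darker

Aperture: f/32 → f/29 → f/25 → f/22 → f/20 → f/18 → f/16 → f/14 → f/13 → f/11 — 3 stops wider (brighter).
Shutter speed: 0.6 → 0.5 → 0.4 → 0.3 → 1/4 → 1/5 → 1/6 → 1/8 → 1/10 → 1/13 → 1/15 — 3 1/3 stops shorter (darker).
ISO: 6400 → 5000 — 1/3 stop lower (darker).
Net: +3 −3 1/3 −1/3 = −2/3 stops.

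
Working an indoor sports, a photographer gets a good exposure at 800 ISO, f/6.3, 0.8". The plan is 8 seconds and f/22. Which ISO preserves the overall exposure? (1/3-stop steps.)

Shutter speed: 0.8 → 1 → 1.3 → 1.6 → 2 → 2.5 → 3.2 → 4 → 5 → 6 → 8 — 3 1/3 stops slower (brighter).
Aperture: f/6.3 → f/7.1 → f/8 → f/9 → f/10 → f/11 → f/13 → f/14 → f/16 → f/18 → f/20 → f/22 — 3 2/3 stops smaller aperture (darker).
Net change so far: 1/3 stop darker. Offset with the ISO: 800 → 1000.

ISO 1000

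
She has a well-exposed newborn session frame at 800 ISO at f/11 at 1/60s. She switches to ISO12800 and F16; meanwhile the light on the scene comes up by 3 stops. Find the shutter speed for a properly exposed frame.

1/4000s

Scene light: 3 stops brighter.
ISO: 800 → 1600 → 3200 → 6400 → 12800 — 4 stops raised (brighter).
Aperture: f/11 → f/16 — 1 stop narrower (darker).
Net so far: 6 stops brighter. Shutter speed: 1/60 → 1/125 → 1/250 → 1/500 → 1/1000 → 1/2000 → 1/4000.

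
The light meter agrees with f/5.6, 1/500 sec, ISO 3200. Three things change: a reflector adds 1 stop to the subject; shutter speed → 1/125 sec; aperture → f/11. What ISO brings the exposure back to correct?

Scene light: 1 stop brighter.
Shutter speed: 1/500 → 1/250 → 1/125 — 2 stops slower (brighter).
Aperture: f/5.6 → f/8 → f/11 — 2 stops narrower (darker).
Net so far: 1 stop brighter. ISO: 3200 → 1600.

ISO 1600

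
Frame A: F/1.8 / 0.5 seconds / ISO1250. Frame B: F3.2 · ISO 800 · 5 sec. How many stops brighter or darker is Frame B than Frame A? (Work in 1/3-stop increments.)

Aperture: f/1.8 → f/2 → f/2.2 → f/2.5 → f/2.8 → f/3.2 — 1 2/3 stops stopped down (darker).
Shutter speed: 0.5 → 0.6 → 0.8 → 1 → 1.3 → 1.6 → 2 → 2.5 → 3.2 → 4 → 5 — 3 1/3 stops longer (brighter).
ISO: 1250 → 1000 → 800 — 2/3 stop dropped (darker).
Net: −1 2/3 +3 1/3 −2/3 = +1 stop.

1 stop brighter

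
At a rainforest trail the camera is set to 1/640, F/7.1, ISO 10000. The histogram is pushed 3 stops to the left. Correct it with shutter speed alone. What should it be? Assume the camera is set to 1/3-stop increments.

Underexposed by 3 stops → need 3 stops brighter.
Shutter speed: 1/640 → 1/500 → 1/400 → 1/320 → 1/250 → 1/200 → 1/160 → 1/125 → 1/100 → 1/80.

1/80s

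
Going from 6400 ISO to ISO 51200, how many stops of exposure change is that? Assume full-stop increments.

6400 → 12800 → 25600 → 51200 — count the steps: 3 stops.

3 stops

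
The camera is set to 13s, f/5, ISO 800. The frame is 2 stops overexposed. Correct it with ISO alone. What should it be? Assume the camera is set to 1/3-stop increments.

Overexposed by 2 stops → need 2 stops darker.
ISO: 800 → 640 → 500 → 400 → 320 → 250 → 200.

ISO 200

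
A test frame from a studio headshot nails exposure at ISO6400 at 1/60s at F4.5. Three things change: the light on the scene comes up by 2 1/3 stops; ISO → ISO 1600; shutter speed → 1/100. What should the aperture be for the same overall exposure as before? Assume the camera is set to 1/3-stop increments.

Scene light: 2 1/3 stops brighter.
ISO: 6400 → 5000 → 4000 → 3200 → 2500 → 2000 → 1600 — 2 stops dropped (darker).
Shutter speed: 1/60 → 1/80 → 1/100 — 2/3 stop shorter (darker).
Net so far: 1/3 stop darker. Aperture: f/4.5 → f/4.

f/4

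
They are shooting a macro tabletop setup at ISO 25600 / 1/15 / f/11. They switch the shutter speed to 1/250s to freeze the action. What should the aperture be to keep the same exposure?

Shutter speed: 1/15 → 1/30 → 1/60 → 1/125 → 1/250 — 4 stops faster (darker).
Need 4 stops brighter from the aperture: f/11 → f/8 → f/5.6 → f/4 → f/2.8.

f/2.8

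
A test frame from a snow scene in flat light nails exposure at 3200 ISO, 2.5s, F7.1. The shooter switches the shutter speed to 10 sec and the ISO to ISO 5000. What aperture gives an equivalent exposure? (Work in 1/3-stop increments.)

f/18

Shutter speed: 2.5 → 3.2 → 4 → 5 → 6 → 8 → 10 — 2 stops slower (brighter).
ISO: 3200 → 4000 → 5000 — 2/3 stop raised (brighter).
Net change so far: 2 2/3 stops brighter. Offset with the aperture: f/7.1 → f/8 → f/9 → f/10 → f/11 → f/13 → f/14 → f/16 → f/18.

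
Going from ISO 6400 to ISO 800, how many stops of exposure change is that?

6400 → 3200 → 1600 → 800 — count the steps: 3 stops.

3 stops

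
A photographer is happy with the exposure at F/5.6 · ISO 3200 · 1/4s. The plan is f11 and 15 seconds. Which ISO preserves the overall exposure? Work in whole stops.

ISO 200

Aperture: f/5.6 → f/8 → f/11 — 2 stops stopped down (darker).
Shutter speed: 1/4 → 1/2 → 1 → 2 → 4 → 8 → 15 — 6 stops slower (brighter).
Net change so far: 4 stops brighter. Offset with the ISO: 3200 → 1600 → 800 → 400 → 200.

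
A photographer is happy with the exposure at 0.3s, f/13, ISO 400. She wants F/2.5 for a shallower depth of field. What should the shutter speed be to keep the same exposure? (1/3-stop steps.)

Aperture: f/13 → f/11 → f/10 → f/9 → f/8 → f/7.1 → f/6.3 → f/5.6 → f/5 → f/4.5 → f/4 → f/3.5 → f/3.2 → f/2.8 → f/2.5 — 4 2/3 stops larger aperture (brighter).
Need 4 2/3 stops darker from the shutter speed: 0.3 → 1/4 → 1/5 → 1/6 → 1/8 → 1/10 → 1/13 → 1/15 → 1/20 → 1/25 → 1/30 → 1/40 → 1/50 → 1/60 → 1/80.

1/80s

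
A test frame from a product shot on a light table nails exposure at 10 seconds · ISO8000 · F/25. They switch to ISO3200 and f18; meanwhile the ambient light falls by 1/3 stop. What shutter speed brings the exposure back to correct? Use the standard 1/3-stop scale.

15 s

Scene light: 1/3 stop darker.
ISO: 8000 → 6400 → 5000 → 4000 → 3200 — 1 1/3 stops dropped (darker).
Aperture: f/25 → f/22 → f/20 → f/18 — 1 stop wider (brighter).
Net so far: 2/3 stop darker. Shutter speed: 10 → 13 → 15.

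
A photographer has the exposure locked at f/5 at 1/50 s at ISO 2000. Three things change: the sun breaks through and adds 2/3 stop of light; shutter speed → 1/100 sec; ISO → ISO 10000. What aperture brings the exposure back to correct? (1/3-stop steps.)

f/10

Scene light: 2/3 stop brighter.
Shutter speed: 1/50 → 1/60 → 1/80 → 1/100 — 1 stop faster (darker).
ISO: 2000 → 2500 → 3200 → 4000 → 5000 → 6400 → 8000 → 10000 — 2 1/3 stops raised (brighter).
Net so far: 2 stops brighter. Aperture: f/5 → f/5.6 → f/6.3 → f/7.1 → f/8 → f/9 → f/10.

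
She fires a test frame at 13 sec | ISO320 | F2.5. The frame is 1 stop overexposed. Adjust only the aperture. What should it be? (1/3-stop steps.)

Overexposed by 1 stop → need 1 stop darker.
Aperture: f/2.5 → f/2.8 → f/3.2 → f/3.5.

f/3.5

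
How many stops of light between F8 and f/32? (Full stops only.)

4 stops

f/8 → f/11 → f/16 → f/22 → f/32 — count the steps: 4 stops.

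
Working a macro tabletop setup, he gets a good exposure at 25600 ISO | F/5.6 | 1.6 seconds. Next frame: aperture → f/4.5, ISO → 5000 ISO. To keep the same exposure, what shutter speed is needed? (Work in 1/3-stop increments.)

5 s

Aperture: f/5.6 → f/5 → f/4.5 — 2/3 stop wider (brighter).
ISO: 25600 → 20000 → 16000 → 12800 → 10000 → 8000 → 6400 → 5000 — 2 1/3 stops lower (darker).
Net change so far: 1 2/3 stops darker. Offset with the shutter speed: 1.6 → 2 → 2.5 → 3.2 → 4 → 5.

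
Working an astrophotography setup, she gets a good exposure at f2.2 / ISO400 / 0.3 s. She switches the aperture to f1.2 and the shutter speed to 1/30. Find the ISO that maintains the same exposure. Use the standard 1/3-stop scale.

ISO 1250

Aperture: f/2.2 → f/2 → f/1.8 → f/1.6 → f/1.4 → f/1.2 — 1 2/3 stops opened up (brighter).
Shutter speed: 0.3 → 1/4 → 1/5 → 1/6 → 1/8 → 1/10 → 1/13 → 1/15 → 1/20 → 1/25 → 1/30 — 3 1/3 stops faster (darker).
Net change so far: 1 2/3 stops darker. Offset with the ISO: 400 → 500 → 640 → 800 → 1000 → 1250.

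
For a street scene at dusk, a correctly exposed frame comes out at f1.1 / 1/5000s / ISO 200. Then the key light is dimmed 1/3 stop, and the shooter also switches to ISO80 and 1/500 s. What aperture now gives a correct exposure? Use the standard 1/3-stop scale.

f/2

Scene light: 1/3 stop darker.
ISO: 200 → 160 → 125 → 100 → 80 — 1 1/3 stops dropped (darker).
Shutter speed: 1/5000 → 1/4000 → 1/3200 → 1/2500 → 1/2000 → 1/1600 → 1/1250 → 1/1000 → 1/800 → 1/640 → 1/500 — 3 1/3 stops slower (brighter).
Net so far: 1 2/3 stops brighter. Aperture: f/1.1 → f/1.2 → f/1.4 → f/1.6 → f/1.8 → f/2.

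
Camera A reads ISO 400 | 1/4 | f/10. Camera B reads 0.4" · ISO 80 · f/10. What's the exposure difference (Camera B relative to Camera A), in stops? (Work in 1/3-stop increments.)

1 2/3 stops darker

Aperture: unchanged.
Shutter speed: 1/4 → 0.3 → 0.4 — 2/3 stop slower (brighter).
ISO: 400 → 320 → 250 → 200 → 160 → 125 → 100 → 80 — 2 1/3 stops lower (darker).
Net: +2/3 −2 1/3 = −1 2/3 stops.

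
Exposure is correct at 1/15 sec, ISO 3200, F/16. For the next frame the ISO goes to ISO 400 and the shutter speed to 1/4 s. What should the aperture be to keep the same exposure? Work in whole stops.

f/11

ISO: 3200 → 1600 → 800 → 400 — 3 stops lower (darker).
Shutter speed: 1/15 → 1/8 → 1/4 — 2 stops longer (brighter).
Net change so far: 1 stop darker. Offset with the aperture: f/16 → f/11.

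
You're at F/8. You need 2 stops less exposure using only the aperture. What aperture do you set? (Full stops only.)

f/16

Aperture: f/8 → f/11 → f/16 — 2 stops smaller aperture (darker).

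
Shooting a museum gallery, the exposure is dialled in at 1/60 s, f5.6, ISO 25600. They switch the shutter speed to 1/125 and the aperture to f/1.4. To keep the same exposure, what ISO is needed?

Shutter speed: 1/60 → 1/125 — 1 stop faster (darker).
Aperture: f/5.6 → f/4 → f/2.8 → f/2 → f/1.4 — 4 stops wider (brighter).
Net change so far: 3 stops brighter. Offset with the ISO: 25600 → 12800 → 6400 → 3200.

ISO 3200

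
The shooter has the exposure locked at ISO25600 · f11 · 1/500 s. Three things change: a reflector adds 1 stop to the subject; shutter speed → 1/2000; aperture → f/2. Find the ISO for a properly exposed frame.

Scene light: 1 stop brighter.
Shutter speed: 1/500 → 1/1000 → 1/2000 — 2 stops faster (darker).
Aperture: f/11 → f/8 → f/5.6 → f/4 → f/2.8 → f/2 — 5 stops wider (brighter).
Net so far: 4 stops brighter. ISO: 25600 → 12800 → 6400 → 3200 → 1600.

ISO 1600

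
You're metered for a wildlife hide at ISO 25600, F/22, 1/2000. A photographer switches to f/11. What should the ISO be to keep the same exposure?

Aperture: f/22 → f/16 → f/11 — 2 stops wider (brighter).
Need 2 stops darker from the ISO: 25600 → 12800 → 6400.

ISO 6400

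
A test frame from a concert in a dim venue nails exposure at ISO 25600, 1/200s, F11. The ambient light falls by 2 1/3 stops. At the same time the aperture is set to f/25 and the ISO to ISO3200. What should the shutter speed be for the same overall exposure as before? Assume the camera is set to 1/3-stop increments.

1 s

Scene light: 2 1/3 stops darker.
Aperture: f/11 → f/13 → f/14 → f/16 → f/18 → f/20 → f/22 → f/25 — 2 1/3 stops stopped down (darker).
ISO: 25600 → 20000 → 16000 → 12800 → 10000 → 8000 → 6400 → 5000 → 4000 → 3200 — 3 stops lower (darker).
Net so far: 7 2/3 stops darker. Shutter speed: 1/200 → 1/160 → 1/125 → 1/100 → 1/80 → 1/60 → 1/50 → 1/40 → 1/30 → 1/25 → 1/20 → 1/15 → 1/13 → 1/10 → 1/8 → 1/6 → 1/5 → 1/4 → 0.3 → 0.4 → 0.5 → 0.6 → 0.8 → 1.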